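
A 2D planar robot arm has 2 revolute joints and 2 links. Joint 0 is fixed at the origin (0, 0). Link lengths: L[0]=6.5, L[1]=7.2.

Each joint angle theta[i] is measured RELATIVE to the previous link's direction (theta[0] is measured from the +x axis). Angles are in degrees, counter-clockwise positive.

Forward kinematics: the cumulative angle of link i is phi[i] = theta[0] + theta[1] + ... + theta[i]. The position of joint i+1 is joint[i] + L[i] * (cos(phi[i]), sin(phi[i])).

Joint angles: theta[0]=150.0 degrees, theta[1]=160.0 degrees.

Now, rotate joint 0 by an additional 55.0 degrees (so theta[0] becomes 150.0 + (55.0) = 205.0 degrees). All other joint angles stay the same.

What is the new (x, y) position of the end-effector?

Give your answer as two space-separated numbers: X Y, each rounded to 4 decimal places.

Answer: 1.2816 -2.1195

Derivation:
joint[0] = (0.0000, 0.0000)  (base)
link 0: phi[0] = 205 = 205 deg
  cos(205 deg) = -0.9063, sin(205 deg) = -0.4226
  joint[1] = (0.0000, 0.0000) + 6.5 * (-0.9063, -0.4226) = (0.0000 + -5.8910, 0.0000 + -2.7470) = (-5.8910, -2.7470)
link 1: phi[1] = 205 + 160 = 365 deg
  cos(365 deg) = 0.9962, sin(365 deg) = 0.0872
  joint[2] = (-5.8910, -2.7470) + 7.2 * (0.9962, 0.0872) = (-5.8910 + 7.1726, -2.7470 + 0.6275) = (1.2816, -2.1195)
End effector: (1.2816, -2.1195)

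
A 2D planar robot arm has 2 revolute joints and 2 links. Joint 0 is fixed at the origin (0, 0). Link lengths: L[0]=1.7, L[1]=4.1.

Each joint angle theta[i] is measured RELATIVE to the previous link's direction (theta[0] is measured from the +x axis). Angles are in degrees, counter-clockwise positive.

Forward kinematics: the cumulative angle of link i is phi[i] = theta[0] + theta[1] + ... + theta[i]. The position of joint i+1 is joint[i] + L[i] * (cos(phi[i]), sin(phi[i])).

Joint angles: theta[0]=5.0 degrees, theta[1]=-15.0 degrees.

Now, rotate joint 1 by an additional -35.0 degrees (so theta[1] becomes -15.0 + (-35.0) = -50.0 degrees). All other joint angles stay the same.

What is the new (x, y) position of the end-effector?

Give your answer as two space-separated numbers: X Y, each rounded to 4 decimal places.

joint[0] = (0.0000, 0.0000)  (base)
link 0: phi[0] = 5 = 5 deg
  cos(5 deg) = 0.9962, sin(5 deg) = 0.0872
  joint[1] = (0.0000, 0.0000) + 1.7 * (0.9962, 0.0872) = (0.0000 + 1.6935, 0.0000 + 0.1482) = (1.6935, 0.1482)
link 1: phi[1] = 5 + -50 = -45 deg
  cos(-45 deg) = 0.7071, sin(-45 deg) = -0.7071
  joint[2] = (1.6935, 0.1482) + 4.1 * (0.7071, -0.7071) = (1.6935 + 2.8991, 0.1482 + -2.8991) = (4.5927, -2.7510)
End effector: (4.5927, -2.7510)

Answer: 4.5927 -2.7510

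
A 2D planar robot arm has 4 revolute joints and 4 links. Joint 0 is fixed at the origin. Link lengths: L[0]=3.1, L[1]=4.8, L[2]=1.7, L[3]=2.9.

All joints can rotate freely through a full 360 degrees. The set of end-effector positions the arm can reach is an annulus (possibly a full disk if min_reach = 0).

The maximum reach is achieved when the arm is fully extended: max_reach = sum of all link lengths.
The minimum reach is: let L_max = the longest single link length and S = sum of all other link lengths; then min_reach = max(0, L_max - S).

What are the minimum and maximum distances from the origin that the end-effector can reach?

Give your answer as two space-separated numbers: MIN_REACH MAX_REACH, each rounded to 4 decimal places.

Answer: 0.0000 12.5000

Derivation:
Link lengths: [3.1, 4.8, 1.7, 2.9]
max_reach = 3.1 + 4.8 + 1.7 + 2.9 = 12.5
L_max = max([3.1, 4.8, 1.7, 2.9]) = 4.8
S (sum of others) = 12.5 - 4.8 = 7.7
min_reach = max(0, 4.8 - 7.7) = max(0, -2.9) = 0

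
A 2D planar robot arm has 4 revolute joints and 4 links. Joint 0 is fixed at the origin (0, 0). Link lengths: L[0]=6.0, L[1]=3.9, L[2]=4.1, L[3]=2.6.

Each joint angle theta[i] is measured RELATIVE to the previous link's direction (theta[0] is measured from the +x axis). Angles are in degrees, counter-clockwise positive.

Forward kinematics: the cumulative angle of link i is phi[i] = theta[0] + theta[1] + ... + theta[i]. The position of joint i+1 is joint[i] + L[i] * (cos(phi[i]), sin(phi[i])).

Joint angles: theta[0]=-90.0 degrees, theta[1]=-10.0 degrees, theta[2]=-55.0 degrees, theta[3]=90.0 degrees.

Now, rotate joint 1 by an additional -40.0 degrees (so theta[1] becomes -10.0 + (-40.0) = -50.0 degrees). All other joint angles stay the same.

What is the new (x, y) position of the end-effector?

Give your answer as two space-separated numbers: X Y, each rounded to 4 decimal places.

Answer: -7.6208 -9.9571

Derivation:
joint[0] = (0.0000, 0.0000)  (base)
link 0: phi[0] = -90 = -90 deg
  cos(-90 deg) = 0.0000, sin(-90 deg) = -1.0000
  joint[1] = (0.0000, 0.0000) + 6 * (0.0000, -1.0000) = (0.0000 + 0.0000, 0.0000 + -6.0000) = (0.0000, -6.0000)
link 1: phi[1] = -90 + -50 = -140 deg
  cos(-140 deg) = -0.7660, sin(-140 deg) = -0.6428
  joint[2] = (0.0000, -6.0000) + 3.9 * (-0.7660, -0.6428) = (0.0000 + -2.9876, -6.0000 + -2.5069) = (-2.9876, -8.5069)
link 2: phi[2] = -90 + -50 + -55 = -195 deg
  cos(-195 deg) = -0.9659, sin(-195 deg) = 0.2588
  joint[3] = (-2.9876, -8.5069) + 4.1 * (-0.9659, 0.2588) = (-2.9876 + -3.9603, -8.5069 + 1.0612) = (-6.9479, -7.4457)
link 3: phi[3] = -90 + -50 + -55 + 90 = -105 deg
  cos(-105 deg) = -0.2588, sin(-105 deg) = -0.9659
  joint[4] = (-6.9479, -7.4457) + 2.6 * (-0.2588, -0.9659) = (-6.9479 + -0.6729, -7.4457 + -2.5114) = (-7.6208, -9.9571)
End effector: (-7.6208, -9.9571)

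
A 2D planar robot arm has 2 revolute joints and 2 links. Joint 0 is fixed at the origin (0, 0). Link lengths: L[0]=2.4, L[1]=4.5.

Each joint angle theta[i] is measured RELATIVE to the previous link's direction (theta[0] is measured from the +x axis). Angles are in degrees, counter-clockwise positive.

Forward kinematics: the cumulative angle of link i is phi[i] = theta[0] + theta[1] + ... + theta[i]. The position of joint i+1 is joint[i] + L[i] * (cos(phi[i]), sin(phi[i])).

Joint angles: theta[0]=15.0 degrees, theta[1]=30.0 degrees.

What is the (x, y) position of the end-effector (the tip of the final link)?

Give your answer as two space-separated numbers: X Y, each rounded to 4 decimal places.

joint[0] = (0.0000, 0.0000)  (base)
link 0: phi[0] = 15 = 15 deg
  cos(15 deg) = 0.9659, sin(15 deg) = 0.2588
  joint[1] = (0.0000, 0.0000) + 2.4 * (0.9659, 0.2588) = (0.0000 + 2.3182, 0.0000 + 0.6212) = (2.3182, 0.6212)
link 1: phi[1] = 15 + 30 = 45 deg
  cos(45 deg) = 0.7071, sin(45 deg) = 0.7071
  joint[2] = (2.3182, 0.6212) + 4.5 * (0.7071, 0.7071) = (2.3182 + 3.1820, 0.6212 + 3.1820) = (5.5002, 3.8031)
End effector: (5.5002, 3.8031)

Answer: 5.5002 3.8031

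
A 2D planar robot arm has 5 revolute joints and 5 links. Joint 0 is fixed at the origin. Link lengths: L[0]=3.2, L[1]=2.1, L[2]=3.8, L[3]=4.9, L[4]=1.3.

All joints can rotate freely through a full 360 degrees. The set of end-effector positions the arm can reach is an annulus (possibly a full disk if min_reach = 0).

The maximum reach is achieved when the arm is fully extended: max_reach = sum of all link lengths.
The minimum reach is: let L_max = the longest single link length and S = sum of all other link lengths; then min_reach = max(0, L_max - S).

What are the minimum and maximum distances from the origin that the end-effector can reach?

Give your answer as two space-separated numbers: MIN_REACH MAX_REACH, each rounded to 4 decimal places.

Answer: 0.0000 15.3000

Derivation:
Link lengths: [3.2, 2.1, 3.8, 4.9, 1.3]
max_reach = 3.2 + 2.1 + 3.8 + 4.9 + 1.3 = 15.3
L_max = max([3.2, 2.1, 3.8, 4.9, 1.3]) = 4.9
S (sum of others) = 15.3 - 4.9 = 10.4
min_reach = max(0, 4.9 - 10.4) = max(0, -5.5) = 0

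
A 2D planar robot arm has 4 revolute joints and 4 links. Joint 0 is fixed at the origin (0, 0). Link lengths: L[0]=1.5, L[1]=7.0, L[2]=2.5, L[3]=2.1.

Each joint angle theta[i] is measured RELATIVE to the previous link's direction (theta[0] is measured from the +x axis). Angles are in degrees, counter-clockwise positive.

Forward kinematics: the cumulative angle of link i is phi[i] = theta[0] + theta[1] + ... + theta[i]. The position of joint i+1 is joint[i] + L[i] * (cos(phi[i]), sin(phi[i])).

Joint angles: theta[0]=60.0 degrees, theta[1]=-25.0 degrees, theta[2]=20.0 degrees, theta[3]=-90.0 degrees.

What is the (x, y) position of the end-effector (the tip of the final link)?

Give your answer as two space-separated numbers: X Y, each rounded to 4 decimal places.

joint[0] = (0.0000, 0.0000)  (base)
link 0: phi[0] = 60 = 60 deg
  cos(60 deg) = 0.5000, sin(60 deg) = 0.8660
  joint[1] = (0.0000, 0.0000) + 1.5 * (0.5000, 0.8660) = (0.0000 + 0.7500, 0.0000 + 1.2990) = (0.7500, 1.2990)
link 1: phi[1] = 60 + -25 = 35 deg
  cos(35 deg) = 0.8192, sin(35 deg) = 0.5736
  joint[2] = (0.7500, 1.2990) + 7 * (0.8192, 0.5736) = (0.7500 + 5.7341, 1.2990 + 4.0150) = (6.4841, 5.3141)
link 2: phi[2] = 60 + -25 + 20 = 55 deg
  cos(55 deg) = 0.5736, sin(55 deg) = 0.8192
  joint[3] = (6.4841, 5.3141) + 2.5 * (0.5736, 0.8192) = (6.4841 + 1.4339, 5.3141 + 2.0479) = (7.9180, 7.3620)
link 3: phi[3] = 60 + -25 + 20 + -90 = -35 deg
  cos(-35 deg) = 0.8192, sin(-35 deg) = -0.5736
  joint[4] = (7.9180, 7.3620) + 2.1 * (0.8192, -0.5736) = (7.9180 + 1.7202, 7.3620 + -1.2045) = (9.6382, 6.1574)
End effector: (9.6382, 6.1574)

Answer: 9.6382 6.1574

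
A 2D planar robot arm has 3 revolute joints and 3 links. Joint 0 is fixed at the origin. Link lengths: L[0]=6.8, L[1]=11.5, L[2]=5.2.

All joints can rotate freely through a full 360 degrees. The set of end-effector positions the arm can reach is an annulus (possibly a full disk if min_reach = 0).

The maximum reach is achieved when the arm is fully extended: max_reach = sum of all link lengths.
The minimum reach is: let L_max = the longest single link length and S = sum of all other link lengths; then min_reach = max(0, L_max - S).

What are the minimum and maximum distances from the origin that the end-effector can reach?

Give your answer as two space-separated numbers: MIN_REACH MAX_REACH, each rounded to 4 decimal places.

Answer: 0.0000 23.5000

Derivation:
Link lengths: [6.8, 11.5, 5.2]
max_reach = 6.8 + 11.5 + 5.2 = 23.5
L_max = max([6.8, 11.5, 5.2]) = 11.5
S (sum of others) = 23.5 - 11.5 = 12
min_reach = max(0, 11.5 - 12) = max(0, -0.5) = 0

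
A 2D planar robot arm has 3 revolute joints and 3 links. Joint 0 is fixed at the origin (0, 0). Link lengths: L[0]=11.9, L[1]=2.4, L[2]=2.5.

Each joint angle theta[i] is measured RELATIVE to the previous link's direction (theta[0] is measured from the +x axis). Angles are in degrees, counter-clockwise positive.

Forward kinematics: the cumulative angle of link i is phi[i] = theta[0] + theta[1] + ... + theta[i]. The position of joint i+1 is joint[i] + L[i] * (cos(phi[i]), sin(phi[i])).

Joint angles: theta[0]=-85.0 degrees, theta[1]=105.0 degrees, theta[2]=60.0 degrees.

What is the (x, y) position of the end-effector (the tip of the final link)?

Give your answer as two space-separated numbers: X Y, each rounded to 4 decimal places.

Answer: 3.7265 -8.5718

Derivation:
joint[0] = (0.0000, 0.0000)  (base)
link 0: phi[0] = -85 = -85 deg
  cos(-85 deg) = 0.0872, sin(-85 deg) = -0.9962
  joint[1] = (0.0000, 0.0000) + 11.9 * (0.0872, -0.9962) = (0.0000 + 1.0372, 0.0000 + -11.8547) = (1.0372, -11.8547)
link 1: phi[1] = -85 + 105 = 20 deg
  cos(20 deg) = 0.9397, sin(20 deg) = 0.3420
  joint[2] = (1.0372, -11.8547) + 2.4 * (0.9397, 0.3420) = (1.0372 + 2.2553, -11.8547 + 0.8208) = (3.2924, -11.0339)
link 2: phi[2] = -85 + 105 + 60 = 80 deg
  cos(80 deg) = 0.1736, sin(80 deg) = 0.9848
  joint[3] = (3.2924, -11.0339) + 2.5 * (0.1736, 0.9848) = (3.2924 + 0.4341, -11.0339 + 2.4620) = (3.7265, -8.5718)
End effector: (3.7265, -8.5718)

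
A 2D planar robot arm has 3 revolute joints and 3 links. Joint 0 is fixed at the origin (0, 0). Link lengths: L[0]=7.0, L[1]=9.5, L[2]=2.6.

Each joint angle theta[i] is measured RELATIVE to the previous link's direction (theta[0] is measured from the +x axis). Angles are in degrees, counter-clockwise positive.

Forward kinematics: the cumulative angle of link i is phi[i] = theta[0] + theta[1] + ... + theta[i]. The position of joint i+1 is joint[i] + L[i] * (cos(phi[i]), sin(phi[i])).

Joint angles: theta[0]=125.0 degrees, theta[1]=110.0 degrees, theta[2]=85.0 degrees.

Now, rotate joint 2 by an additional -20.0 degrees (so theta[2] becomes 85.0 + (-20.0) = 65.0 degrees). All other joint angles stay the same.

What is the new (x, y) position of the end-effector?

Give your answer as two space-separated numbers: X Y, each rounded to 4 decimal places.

joint[0] = (0.0000, 0.0000)  (base)
link 0: phi[0] = 125 = 125 deg
  cos(125 deg) = -0.5736, sin(125 deg) = 0.8192
  joint[1] = (0.0000, 0.0000) + 7 * (-0.5736, 0.8192) = (0.0000 + -4.0150, 0.0000 + 5.7341) = (-4.0150, 5.7341)
link 1: phi[1] = 125 + 110 = 235 deg
  cos(235 deg) = -0.5736, sin(235 deg) = -0.8192
  joint[2] = (-4.0150, 5.7341) + 9.5 * (-0.5736, -0.8192) = (-4.0150 + -5.4490, 5.7341 + -7.7819) = (-9.4640, -2.0479)
link 2: phi[2] = 125 + 110 + 65 = 300 deg
  cos(300 deg) = 0.5000, sin(300 deg) = -0.8660
  joint[3] = (-9.4640, -2.0479) + 2.6 * (0.5000, -0.8660) = (-9.4640 + 1.3000, -2.0479 + -2.2517) = (-8.1640, -4.2995)
End effector: (-8.1640, -4.2995)

Answer: -8.1640 -4.2995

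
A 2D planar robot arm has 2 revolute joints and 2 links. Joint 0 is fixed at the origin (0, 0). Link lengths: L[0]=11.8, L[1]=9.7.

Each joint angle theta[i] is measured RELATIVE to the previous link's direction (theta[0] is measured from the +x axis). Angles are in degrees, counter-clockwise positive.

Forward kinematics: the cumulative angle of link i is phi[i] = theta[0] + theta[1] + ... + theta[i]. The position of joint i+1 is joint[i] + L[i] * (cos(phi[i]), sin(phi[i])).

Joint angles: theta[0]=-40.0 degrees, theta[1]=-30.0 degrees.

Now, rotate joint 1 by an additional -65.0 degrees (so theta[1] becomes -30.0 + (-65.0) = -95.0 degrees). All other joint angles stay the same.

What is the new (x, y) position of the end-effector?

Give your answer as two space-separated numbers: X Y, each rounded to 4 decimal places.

Answer: 2.1804 -14.4438

Derivation:
joint[0] = (0.0000, 0.0000)  (base)
link 0: phi[0] = -40 = -40 deg
  cos(-40 deg) = 0.7660, sin(-40 deg) = -0.6428
  joint[1] = (0.0000, 0.0000) + 11.8 * (0.7660, -0.6428) = (0.0000 + 9.0393, 0.0000 + -7.5849) = (9.0393, -7.5849)
link 1: phi[1] = -40 + -95 = -135 deg
  cos(-135 deg) = -0.7071, sin(-135 deg) = -0.7071
  joint[2] = (9.0393, -7.5849) + 9.7 * (-0.7071, -0.7071) = (9.0393 + -6.8589, -7.5849 + -6.8589) = (2.1804, -14.4438)
End effector: (2.1804, -14.4438)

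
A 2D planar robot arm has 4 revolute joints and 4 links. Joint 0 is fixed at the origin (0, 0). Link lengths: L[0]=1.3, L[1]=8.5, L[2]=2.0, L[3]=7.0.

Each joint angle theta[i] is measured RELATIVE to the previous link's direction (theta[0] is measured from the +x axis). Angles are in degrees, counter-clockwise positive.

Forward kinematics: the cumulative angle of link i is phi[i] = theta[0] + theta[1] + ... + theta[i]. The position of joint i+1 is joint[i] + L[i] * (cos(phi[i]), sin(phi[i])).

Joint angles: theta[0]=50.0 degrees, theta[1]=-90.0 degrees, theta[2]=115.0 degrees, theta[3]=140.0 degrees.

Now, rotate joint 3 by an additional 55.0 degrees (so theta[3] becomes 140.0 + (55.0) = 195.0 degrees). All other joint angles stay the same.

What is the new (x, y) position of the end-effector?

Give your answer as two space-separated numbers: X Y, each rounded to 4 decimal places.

Answer: 7.8646 -9.5360

Derivation:
joint[0] = (0.0000, 0.0000)  (base)
link 0: phi[0] = 50 = 50 deg
  cos(50 deg) = 0.6428, sin(50 deg) = 0.7660
  joint[1] = (0.0000, 0.0000) + 1.3 * (0.6428, 0.7660) = (0.0000 + 0.8356, 0.0000 + 0.9959) = (0.8356, 0.9959)
link 1: phi[1] = 50 + -90 = -40 deg
  cos(-40 deg) = 0.7660, sin(-40 deg) = -0.6428
  joint[2] = (0.8356, 0.9959) + 8.5 * (0.7660, -0.6428) = (0.8356 + 6.5114, 0.9959 + -5.4637) = (7.3470, -4.4678)
link 2: phi[2] = 50 + -90 + 115 = 75 deg
  cos(75 deg) = 0.2588, sin(75 deg) = 0.9659
  joint[3] = (7.3470, -4.4678) + 2 * (0.2588, 0.9659) = (7.3470 + 0.5176, -4.4678 + 1.9319) = (7.8646, -2.5360)
link 3: phi[3] = 50 + -90 + 115 + 195 = 270 deg
  cos(270 deg) = -0.0000, sin(270 deg) = -1.0000
  joint[4] = (7.8646, -2.5360) + 7 * (-0.0000, -1.0000) = (7.8646 + -0.0000, -2.5360 + -7.0000) = (7.8646, -9.5360)
End effector: (7.8646, -9.5360)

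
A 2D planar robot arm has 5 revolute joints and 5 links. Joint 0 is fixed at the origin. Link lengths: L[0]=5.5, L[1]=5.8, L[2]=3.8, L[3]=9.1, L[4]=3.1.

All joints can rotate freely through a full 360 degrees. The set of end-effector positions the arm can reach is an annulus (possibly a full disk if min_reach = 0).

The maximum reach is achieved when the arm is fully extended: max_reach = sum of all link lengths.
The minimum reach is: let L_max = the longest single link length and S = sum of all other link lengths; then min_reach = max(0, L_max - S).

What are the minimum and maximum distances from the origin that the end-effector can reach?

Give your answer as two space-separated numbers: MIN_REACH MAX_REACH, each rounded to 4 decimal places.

Answer: 0.0000 27.3000

Derivation:
Link lengths: [5.5, 5.8, 3.8, 9.1, 3.1]
max_reach = 5.5 + 5.8 + 3.8 + 9.1 + 3.1 = 27.3
L_max = max([5.5, 5.8, 3.8, 9.1, 3.1]) = 9.1
S (sum of others) = 27.3 - 9.1 = 18.2
min_reach = max(0, 9.1 - 18.2) = max(0, -9.1) = 0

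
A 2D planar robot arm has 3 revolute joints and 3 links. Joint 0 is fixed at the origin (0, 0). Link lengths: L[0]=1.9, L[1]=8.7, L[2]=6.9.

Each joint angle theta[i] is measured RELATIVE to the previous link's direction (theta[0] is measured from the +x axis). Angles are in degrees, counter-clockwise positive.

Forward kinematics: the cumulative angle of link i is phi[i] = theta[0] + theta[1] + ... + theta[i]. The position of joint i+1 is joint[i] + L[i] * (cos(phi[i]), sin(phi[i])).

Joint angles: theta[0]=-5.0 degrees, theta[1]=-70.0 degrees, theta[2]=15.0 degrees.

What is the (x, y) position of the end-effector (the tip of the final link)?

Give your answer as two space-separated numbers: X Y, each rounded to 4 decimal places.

joint[0] = (0.0000, 0.0000)  (base)
link 0: phi[0] = -5 = -5 deg
  cos(-5 deg) = 0.9962, sin(-5 deg) = -0.0872
  joint[1] = (0.0000, 0.0000) + 1.9 * (0.9962, -0.0872) = (0.0000 + 1.8928, 0.0000 + -0.1656) = (1.8928, -0.1656)
link 1: phi[1] = -5 + -70 = -75 deg
  cos(-75 deg) = 0.2588, sin(-75 deg) = -0.9659
  joint[2] = (1.8928, -0.1656) + 8.7 * (0.2588, -0.9659) = (1.8928 + 2.2517, -0.1656 + -8.4036) = (4.1445, -8.5692)
link 2: phi[2] = -5 + -70 + 15 = -60 deg
  cos(-60 deg) = 0.5000, sin(-60 deg) = -0.8660
  joint[3] = (4.1445, -8.5692) + 6.9 * (0.5000, -0.8660) = (4.1445 + 3.4500, -8.5692 + -5.9756) = (7.5945, -14.5447)
End effector: (7.5945, -14.5447)

Answer: 7.5945 -14.5447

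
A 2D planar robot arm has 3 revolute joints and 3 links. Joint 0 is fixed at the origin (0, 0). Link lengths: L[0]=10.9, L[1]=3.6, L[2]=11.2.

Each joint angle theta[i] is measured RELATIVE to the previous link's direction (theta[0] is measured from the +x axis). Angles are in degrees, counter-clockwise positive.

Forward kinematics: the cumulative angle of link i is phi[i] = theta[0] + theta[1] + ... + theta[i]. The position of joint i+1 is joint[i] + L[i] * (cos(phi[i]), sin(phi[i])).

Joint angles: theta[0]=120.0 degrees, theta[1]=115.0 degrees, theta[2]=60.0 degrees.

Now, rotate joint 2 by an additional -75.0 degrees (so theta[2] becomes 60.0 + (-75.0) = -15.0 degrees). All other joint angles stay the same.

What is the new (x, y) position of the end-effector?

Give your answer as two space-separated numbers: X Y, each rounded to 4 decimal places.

joint[0] = (0.0000, 0.0000)  (base)
link 0: phi[0] = 120 = 120 deg
  cos(120 deg) = -0.5000, sin(120 deg) = 0.8660
  joint[1] = (0.0000, 0.0000) + 10.9 * (-0.5000, 0.8660) = (0.0000 + -5.4500, 0.0000 + 9.4397) = (-5.4500, 9.4397)
link 1: phi[1] = 120 + 115 = 235 deg
  cos(235 deg) = -0.5736, sin(235 deg) = -0.8192
  joint[2] = (-5.4500, 9.4397) + 3.6 * (-0.5736, -0.8192) = (-5.4500 + -2.0649, 9.4397 + -2.9489) = (-7.5149, 6.4907)
link 2: phi[2] = 120 + 115 + -15 = 220 deg
  cos(220 deg) = -0.7660, sin(220 deg) = -0.6428
  joint[3] = (-7.5149, 6.4907) + 11.2 * (-0.7660, -0.6428) = (-7.5149 + -8.5797, 6.4907 + -7.1992) = (-16.0946, -0.7085)
End effector: (-16.0946, -0.7085)

Answer: -16.0946 -0.7085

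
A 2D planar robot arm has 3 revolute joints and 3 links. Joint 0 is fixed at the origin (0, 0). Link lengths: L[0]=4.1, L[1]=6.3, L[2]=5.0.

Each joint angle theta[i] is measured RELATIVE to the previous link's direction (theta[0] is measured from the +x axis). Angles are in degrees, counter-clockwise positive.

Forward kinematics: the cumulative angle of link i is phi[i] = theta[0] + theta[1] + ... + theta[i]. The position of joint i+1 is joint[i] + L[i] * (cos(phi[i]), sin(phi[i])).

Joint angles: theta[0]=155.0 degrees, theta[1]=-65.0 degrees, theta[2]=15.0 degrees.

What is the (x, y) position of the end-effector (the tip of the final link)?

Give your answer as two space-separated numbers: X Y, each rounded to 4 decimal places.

Answer: -5.0100 12.8624

Derivation:
joint[0] = (0.0000, 0.0000)  (base)
link 0: phi[0] = 155 = 155 deg
  cos(155 deg) = -0.9063, sin(155 deg) = 0.4226
  joint[1] = (0.0000, 0.0000) + 4.1 * (-0.9063, 0.4226) = (0.0000 + -3.7159, 0.0000 + 1.7327) = (-3.7159, 1.7327)
link 1: phi[1] = 155 + -65 = 90 deg
  cos(90 deg) = 0.0000, sin(90 deg) = 1.0000
  joint[2] = (-3.7159, 1.7327) + 6.3 * (0.0000, 1.0000) = (-3.7159 + 0.0000, 1.7327 + 6.3000) = (-3.7159, 8.0327)
link 2: phi[2] = 155 + -65 + 15 = 105 deg
  cos(105 deg) = -0.2588, sin(105 deg) = 0.9659
  joint[3] = (-3.7159, 8.0327) + 5 * (-0.2588, 0.9659) = (-3.7159 + -1.2941, 8.0327 + 4.8296) = (-5.0100, 12.8624)
End effector: (-5.0100, 12.8624)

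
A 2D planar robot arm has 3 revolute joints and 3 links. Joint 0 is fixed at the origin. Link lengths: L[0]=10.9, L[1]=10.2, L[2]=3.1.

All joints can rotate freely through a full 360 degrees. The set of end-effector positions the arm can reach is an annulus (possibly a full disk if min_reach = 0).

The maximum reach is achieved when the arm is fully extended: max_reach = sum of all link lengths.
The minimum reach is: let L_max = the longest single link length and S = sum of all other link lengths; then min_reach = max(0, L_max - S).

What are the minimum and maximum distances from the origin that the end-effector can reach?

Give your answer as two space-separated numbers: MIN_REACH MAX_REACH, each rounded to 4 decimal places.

Answer: 0.0000 24.2000

Derivation:
Link lengths: [10.9, 10.2, 3.1]
max_reach = 10.9 + 10.2 + 3.1 = 24.2
L_max = max([10.9, 10.2, 3.1]) = 10.9
S (sum of others) = 24.2 - 10.9 = 13.3
min_reach = max(0, 10.9 - 13.3) = max(0, -2.4) = 0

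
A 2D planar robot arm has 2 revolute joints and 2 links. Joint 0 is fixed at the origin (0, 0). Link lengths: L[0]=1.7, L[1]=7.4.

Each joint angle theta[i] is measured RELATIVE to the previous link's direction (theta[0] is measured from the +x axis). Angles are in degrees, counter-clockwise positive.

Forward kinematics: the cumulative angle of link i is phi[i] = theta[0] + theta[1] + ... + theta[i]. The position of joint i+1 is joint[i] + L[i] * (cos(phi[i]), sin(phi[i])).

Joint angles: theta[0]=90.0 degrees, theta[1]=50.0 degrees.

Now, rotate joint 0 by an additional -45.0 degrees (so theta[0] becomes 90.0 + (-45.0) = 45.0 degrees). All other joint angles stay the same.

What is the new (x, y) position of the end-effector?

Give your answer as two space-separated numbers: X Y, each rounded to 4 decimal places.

joint[0] = (0.0000, 0.0000)  (base)
link 0: phi[0] = 45 = 45 deg
  cos(45 deg) = 0.7071, sin(45 deg) = 0.7071
  joint[1] = (0.0000, 0.0000) + 1.7 * (0.7071, 0.7071) = (0.0000 + 1.2021, 0.0000 + 1.2021) = (1.2021, 1.2021)
link 1: phi[1] = 45 + 50 = 95 deg
  cos(95 deg) = -0.0872, sin(95 deg) = 0.9962
  joint[2] = (1.2021, 1.2021) + 7.4 * (-0.0872, 0.9962) = (1.2021 + -0.6450, 1.2021 + 7.3718) = (0.5571, 8.5739)
End effector: (0.5571, 8.5739)

Answer: 0.5571 8.5739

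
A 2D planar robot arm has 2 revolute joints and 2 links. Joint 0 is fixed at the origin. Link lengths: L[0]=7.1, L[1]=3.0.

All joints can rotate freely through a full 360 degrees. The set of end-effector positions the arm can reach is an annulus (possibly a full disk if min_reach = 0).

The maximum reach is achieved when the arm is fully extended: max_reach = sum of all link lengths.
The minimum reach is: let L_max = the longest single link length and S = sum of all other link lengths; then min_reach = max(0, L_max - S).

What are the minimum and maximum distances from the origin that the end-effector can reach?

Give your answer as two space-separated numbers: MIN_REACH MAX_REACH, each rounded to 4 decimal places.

Link lengths: [7.1, 3.0]
max_reach = 7.1 + 3 = 10.1
L_max = max([7.1, 3.0]) = 7.1
S (sum of others) = 10.1 - 7.1 = 3
min_reach = max(0, 7.1 - 3) = max(0, 4.1) = 4.1

Answer: 4.1000 10.1000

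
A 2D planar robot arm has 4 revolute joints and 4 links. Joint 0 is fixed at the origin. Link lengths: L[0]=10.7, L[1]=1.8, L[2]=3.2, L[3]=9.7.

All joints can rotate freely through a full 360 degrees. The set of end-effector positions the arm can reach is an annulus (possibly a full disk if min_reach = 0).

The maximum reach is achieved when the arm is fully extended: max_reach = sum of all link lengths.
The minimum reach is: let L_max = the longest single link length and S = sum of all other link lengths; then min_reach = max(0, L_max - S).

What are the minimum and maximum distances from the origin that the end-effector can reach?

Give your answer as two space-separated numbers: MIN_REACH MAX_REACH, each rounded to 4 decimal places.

Answer: 0.0000 25.4000

Derivation:
Link lengths: [10.7, 1.8, 3.2, 9.7]
max_reach = 10.7 + 1.8 + 3.2 + 9.7 = 25.4
L_max = max([10.7, 1.8, 3.2, 9.7]) = 10.7
S (sum of others) = 25.4 - 10.7 = 14.7
min_reach = max(0, 10.7 - 14.7) = max(0, -4) = 0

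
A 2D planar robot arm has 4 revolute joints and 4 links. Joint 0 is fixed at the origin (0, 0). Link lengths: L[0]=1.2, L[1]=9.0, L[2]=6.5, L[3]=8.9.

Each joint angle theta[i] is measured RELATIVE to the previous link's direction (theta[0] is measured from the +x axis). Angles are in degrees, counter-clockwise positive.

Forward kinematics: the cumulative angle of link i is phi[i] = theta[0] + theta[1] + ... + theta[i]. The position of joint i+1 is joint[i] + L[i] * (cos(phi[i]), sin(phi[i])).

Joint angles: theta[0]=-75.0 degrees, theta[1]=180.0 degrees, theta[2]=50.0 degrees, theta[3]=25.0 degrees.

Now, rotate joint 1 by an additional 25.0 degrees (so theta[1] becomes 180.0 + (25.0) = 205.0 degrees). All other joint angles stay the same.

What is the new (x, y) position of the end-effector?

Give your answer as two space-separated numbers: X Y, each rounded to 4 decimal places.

joint[0] = (0.0000, 0.0000)  (base)
link 0: phi[0] = -75 = -75 deg
  cos(-75 deg) = 0.2588, sin(-75 deg) = -0.9659
  joint[1] = (0.0000, 0.0000) + 1.2 * (0.2588, -0.9659) = (0.0000 + 0.3106, 0.0000 + -1.1591) = (0.3106, -1.1591)
link 1: phi[1] = -75 + 205 = 130 deg
  cos(130 deg) = -0.6428, sin(130 deg) = 0.7660
  joint[2] = (0.3106, -1.1591) + 9 * (-0.6428, 0.7660) = (0.3106 + -5.7851, -1.1591 + 6.8944) = (-5.4745, 5.7353)
link 2: phi[2] = -75 + 205 + 50 = 180 deg
  cos(180 deg) = -1.0000, sin(180 deg) = 0.0000
  joint[3] = (-5.4745, 5.7353) + 6.5 * (-1.0000, 0.0000) = (-5.4745 + -6.5000, 5.7353 + 0.0000) = (-11.9745, 5.7353)
link 3: phi[3] = -75 + 205 + 50 + 25 = 205 deg
  cos(205 deg) = -0.9063, sin(205 deg) = -0.4226
  joint[4] = (-11.9745, 5.7353) + 8.9 * (-0.9063, -0.4226) = (-11.9745 + -8.0661, 5.7353 + -3.7613) = (-20.0406, 1.9740)
End effector: (-20.0406, 1.9740)

Answer: -20.0406 1.9740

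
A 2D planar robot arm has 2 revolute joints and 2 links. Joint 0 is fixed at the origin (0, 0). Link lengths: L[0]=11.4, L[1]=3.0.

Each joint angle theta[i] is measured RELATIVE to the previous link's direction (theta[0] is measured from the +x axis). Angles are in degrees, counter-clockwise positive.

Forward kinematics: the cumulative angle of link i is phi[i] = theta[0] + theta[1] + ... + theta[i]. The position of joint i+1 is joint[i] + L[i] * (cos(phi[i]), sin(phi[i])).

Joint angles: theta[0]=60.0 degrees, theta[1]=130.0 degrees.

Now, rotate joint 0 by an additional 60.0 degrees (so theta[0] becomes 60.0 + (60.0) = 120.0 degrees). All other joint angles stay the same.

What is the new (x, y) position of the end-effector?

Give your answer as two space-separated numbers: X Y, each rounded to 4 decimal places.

joint[0] = (0.0000, 0.0000)  (base)
link 0: phi[0] = 120 = 120 deg
  cos(120 deg) = -0.5000, sin(120 deg) = 0.8660
  joint[1] = (0.0000, 0.0000) + 11.4 * (-0.5000, 0.8660) = (0.0000 + -5.7000, 0.0000 + 9.8727) = (-5.7000, 9.8727)
link 1: phi[1] = 120 + 130 = 250 deg
  cos(250 deg) = -0.3420, sin(250 deg) = -0.9397
  joint[2] = (-5.7000, 9.8727) + 3 * (-0.3420, -0.9397) = (-5.7000 + -1.0261, 9.8727 + -2.8191) = (-6.7261, 7.0536)
End effector: (-6.7261, 7.0536)

Answer: -6.7261 7.0536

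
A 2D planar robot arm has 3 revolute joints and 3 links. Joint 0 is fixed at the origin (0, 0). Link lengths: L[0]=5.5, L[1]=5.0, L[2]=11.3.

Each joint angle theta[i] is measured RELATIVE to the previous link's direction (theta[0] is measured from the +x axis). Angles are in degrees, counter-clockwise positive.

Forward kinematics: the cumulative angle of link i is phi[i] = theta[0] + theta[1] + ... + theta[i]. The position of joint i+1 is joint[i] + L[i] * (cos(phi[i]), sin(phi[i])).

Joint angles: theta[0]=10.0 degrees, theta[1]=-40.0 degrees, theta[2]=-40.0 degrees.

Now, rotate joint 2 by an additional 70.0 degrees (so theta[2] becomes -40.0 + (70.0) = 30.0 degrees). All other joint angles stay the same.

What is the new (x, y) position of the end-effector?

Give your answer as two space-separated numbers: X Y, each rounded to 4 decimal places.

joint[0] = (0.0000, 0.0000)  (base)
link 0: phi[0] = 10 = 10 deg
  cos(10 deg) = 0.9848, sin(10 deg) = 0.1736
  joint[1] = (0.0000, 0.0000) + 5.5 * (0.9848, 0.1736) = (0.0000 + 5.4164, 0.0000 + 0.9551) = (5.4164, 0.9551)
link 1: phi[1] = 10 + -40 = -30 deg
  cos(-30 deg) = 0.8660, sin(-30 deg) = -0.5000
  joint[2] = (5.4164, 0.9551) + 5 * (0.8660, -0.5000) = (5.4164 + 4.3301, 0.9551 + -2.5000) = (9.7466, -1.5449)
link 2: phi[2] = 10 + -40 + 30 = 0 deg
  cos(0 deg) = 1.0000, sin(0 deg) = 0.0000
  joint[3] = (9.7466, -1.5449) + 11.3 * (1.0000, 0.0000) = (9.7466 + 11.3000, -1.5449 + 0.0000) = (21.0466, -1.5449)
End effector: (21.0466, -1.5449)

Answer: 21.0466 -1.5449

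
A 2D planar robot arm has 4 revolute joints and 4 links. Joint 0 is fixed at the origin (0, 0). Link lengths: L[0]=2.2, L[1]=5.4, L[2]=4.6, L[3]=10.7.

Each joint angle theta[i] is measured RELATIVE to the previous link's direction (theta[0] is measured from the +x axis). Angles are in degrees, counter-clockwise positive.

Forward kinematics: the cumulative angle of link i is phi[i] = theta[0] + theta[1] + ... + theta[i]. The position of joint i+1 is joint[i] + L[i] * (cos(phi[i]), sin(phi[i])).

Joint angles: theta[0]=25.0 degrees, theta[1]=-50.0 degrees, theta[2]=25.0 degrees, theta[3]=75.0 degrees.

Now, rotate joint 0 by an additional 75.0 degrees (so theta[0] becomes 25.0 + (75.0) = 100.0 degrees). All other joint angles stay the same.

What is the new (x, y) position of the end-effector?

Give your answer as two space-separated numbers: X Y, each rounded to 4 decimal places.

Answer: -4.9869 16.0965

Derivation:
joint[0] = (0.0000, 0.0000)  (base)
link 0: phi[0] = 100 = 100 deg
  cos(100 deg) = -0.1736, sin(100 deg) = 0.9848
  joint[1] = (0.0000, 0.0000) + 2.2 * (-0.1736, 0.9848) = (0.0000 + -0.3820, 0.0000 + 2.1666) = (-0.3820, 2.1666)
link 1: phi[1] = 100 + -50 = 50 deg
  cos(50 deg) = 0.6428, sin(50 deg) = 0.7660
  joint[2] = (-0.3820, 2.1666) + 5.4 * (0.6428, 0.7660) = (-0.3820 + 3.4711, 2.1666 + 4.1366) = (3.0890, 6.3032)
link 2: phi[2] = 100 + -50 + 25 = 75 deg
  cos(75 deg) = 0.2588, sin(75 deg) = 0.9659
  joint[3] = (3.0890, 6.3032) + 4.6 * (0.2588, 0.9659) = (3.0890 + 1.1906, 6.3032 + 4.4433) = (4.2796, 10.7465)
link 3: phi[3] = 100 + -50 + 25 + 75 = 150 deg
  cos(150 deg) = -0.8660, sin(150 deg) = 0.5000
  joint[4] = (4.2796, 10.7465) + 10.7 * (-0.8660, 0.5000) = (4.2796 + -9.2665, 10.7465 + 5.3500) = (-4.9869, 16.0965)
End effector: (-4.9869, 16.0965)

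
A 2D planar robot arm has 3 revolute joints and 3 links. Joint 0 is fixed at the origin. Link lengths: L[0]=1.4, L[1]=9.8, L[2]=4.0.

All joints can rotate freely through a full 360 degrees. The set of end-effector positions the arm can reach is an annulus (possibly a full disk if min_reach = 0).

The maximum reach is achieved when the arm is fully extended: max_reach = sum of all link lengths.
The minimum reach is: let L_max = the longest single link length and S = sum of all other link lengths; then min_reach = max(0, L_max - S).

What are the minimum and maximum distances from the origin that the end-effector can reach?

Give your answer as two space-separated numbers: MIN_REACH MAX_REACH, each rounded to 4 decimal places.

Answer: 4.4000 15.2000

Derivation:
Link lengths: [1.4, 9.8, 4.0]
max_reach = 1.4 + 9.8 + 4 = 15.2
L_max = max([1.4, 9.8, 4.0]) = 9.8
S (sum of others) = 15.2 - 9.8 = 5.4
min_reach = max(0, 9.8 - 5.4) = max(0, 4.4) = 4.4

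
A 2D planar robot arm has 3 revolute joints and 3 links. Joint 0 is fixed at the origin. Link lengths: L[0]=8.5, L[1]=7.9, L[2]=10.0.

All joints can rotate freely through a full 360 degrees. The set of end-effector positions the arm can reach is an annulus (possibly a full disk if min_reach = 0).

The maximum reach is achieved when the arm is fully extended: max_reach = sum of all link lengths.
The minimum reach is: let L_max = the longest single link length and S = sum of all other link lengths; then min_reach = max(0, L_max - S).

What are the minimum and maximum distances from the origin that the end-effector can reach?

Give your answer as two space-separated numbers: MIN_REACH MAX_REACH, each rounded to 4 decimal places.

Link lengths: [8.5, 7.9, 10.0]
max_reach = 8.5 + 7.9 + 10 = 26.4
L_max = max([8.5, 7.9, 10.0]) = 10
S (sum of others) = 26.4 - 10 = 16.4
min_reach = max(0, 10 - 16.4) = max(0, -6.4) = 0

Answer: 0.0000 26.4000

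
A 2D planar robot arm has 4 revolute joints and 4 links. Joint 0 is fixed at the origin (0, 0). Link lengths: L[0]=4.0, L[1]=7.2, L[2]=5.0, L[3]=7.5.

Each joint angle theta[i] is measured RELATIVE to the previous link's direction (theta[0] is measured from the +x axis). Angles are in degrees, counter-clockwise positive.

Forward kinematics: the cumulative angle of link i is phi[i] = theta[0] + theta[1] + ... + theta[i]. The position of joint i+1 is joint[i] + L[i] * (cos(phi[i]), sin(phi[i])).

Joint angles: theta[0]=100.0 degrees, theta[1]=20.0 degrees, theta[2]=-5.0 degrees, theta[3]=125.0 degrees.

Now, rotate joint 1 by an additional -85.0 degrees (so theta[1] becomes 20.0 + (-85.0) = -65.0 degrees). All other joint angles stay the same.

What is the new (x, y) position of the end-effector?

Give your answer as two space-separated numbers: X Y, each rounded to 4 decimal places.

Answer: 2.7361 13.7386

Derivation:
joint[0] = (0.0000, 0.0000)  (base)
link 0: phi[0] = 100 = 100 deg
  cos(100 deg) = -0.1736, sin(100 deg) = 0.9848
  joint[1] = (0.0000, 0.0000) + 4 * (-0.1736, 0.9848) = (0.0000 + -0.6946, 0.0000 + 3.9392) = (-0.6946, 3.9392)
link 1: phi[1] = 100 + -65 = 35 deg
  cos(35 deg) = 0.8192, sin(35 deg) = 0.5736
  joint[2] = (-0.6946, 3.9392) + 7.2 * (0.8192, 0.5736) = (-0.6946 + 5.8979, 3.9392 + 4.1298) = (5.2033, 8.0690)
link 2: phi[2] = 100 + -65 + -5 = 30 deg
  cos(30 deg) = 0.8660, sin(30 deg) = 0.5000
  joint[3] = (5.2033, 8.0690) + 5 * (0.8660, 0.5000) = (5.2033 + 4.3301, 8.0690 + 2.5000) = (9.5334, 10.5690)
link 3: phi[3] = 100 + -65 + -5 + 125 = 155 deg
  cos(155 deg) = -0.9063, sin(155 deg) = 0.4226
  joint[4] = (9.5334, 10.5690) + 7.5 * (-0.9063, 0.4226) = (9.5334 + -6.7973, 10.5690 + 3.1696) = (2.7361, 13.7386)
End effector: (2.7361, 13.7386)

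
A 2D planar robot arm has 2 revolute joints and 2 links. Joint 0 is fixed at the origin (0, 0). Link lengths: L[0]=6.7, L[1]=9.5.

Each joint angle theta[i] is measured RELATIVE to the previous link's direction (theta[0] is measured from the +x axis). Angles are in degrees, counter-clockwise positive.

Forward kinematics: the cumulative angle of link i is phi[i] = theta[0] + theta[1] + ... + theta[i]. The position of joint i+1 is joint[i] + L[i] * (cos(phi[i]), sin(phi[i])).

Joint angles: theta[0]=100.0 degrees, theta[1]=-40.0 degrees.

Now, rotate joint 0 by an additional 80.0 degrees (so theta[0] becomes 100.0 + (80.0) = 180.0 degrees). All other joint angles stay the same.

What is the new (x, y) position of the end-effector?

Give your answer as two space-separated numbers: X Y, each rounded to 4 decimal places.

joint[0] = (0.0000, 0.0000)  (base)
link 0: phi[0] = 180 = 180 deg
  cos(180 deg) = -1.0000, sin(180 deg) = 0.0000
  joint[1] = (0.0000, 0.0000) + 6.7 * (-1.0000, 0.0000) = (0.0000 + -6.7000, 0.0000 + 0.0000) = (-6.7000, 0.0000)
link 1: phi[1] = 180 + -40 = 140 deg
  cos(140 deg) = -0.7660, sin(140 deg) = 0.6428
  joint[2] = (-6.7000, 0.0000) + 9.5 * (-0.7660, 0.6428) = (-6.7000 + -7.2774, 0.0000 + 6.1065) = (-13.9774, 6.1065)
End effector: (-13.9774, 6.1065)

Answer: -13.9774 6.1065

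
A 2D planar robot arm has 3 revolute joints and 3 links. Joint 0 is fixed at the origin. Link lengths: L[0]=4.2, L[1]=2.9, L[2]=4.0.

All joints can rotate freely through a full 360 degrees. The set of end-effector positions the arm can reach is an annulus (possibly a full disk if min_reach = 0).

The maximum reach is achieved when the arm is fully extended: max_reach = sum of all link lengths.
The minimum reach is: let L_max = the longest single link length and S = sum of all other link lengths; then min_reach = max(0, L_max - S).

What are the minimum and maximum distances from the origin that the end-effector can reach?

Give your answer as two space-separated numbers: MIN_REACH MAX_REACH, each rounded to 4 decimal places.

Link lengths: [4.2, 2.9, 4.0]
max_reach = 4.2 + 2.9 + 4 = 11.1
L_max = max([4.2, 2.9, 4.0]) = 4.2
S (sum of others) = 11.1 - 4.2 = 6.9
min_reach = max(0, 4.2 - 6.9) = max(0, -2.7) = 0

Answer: 0.0000 11.1000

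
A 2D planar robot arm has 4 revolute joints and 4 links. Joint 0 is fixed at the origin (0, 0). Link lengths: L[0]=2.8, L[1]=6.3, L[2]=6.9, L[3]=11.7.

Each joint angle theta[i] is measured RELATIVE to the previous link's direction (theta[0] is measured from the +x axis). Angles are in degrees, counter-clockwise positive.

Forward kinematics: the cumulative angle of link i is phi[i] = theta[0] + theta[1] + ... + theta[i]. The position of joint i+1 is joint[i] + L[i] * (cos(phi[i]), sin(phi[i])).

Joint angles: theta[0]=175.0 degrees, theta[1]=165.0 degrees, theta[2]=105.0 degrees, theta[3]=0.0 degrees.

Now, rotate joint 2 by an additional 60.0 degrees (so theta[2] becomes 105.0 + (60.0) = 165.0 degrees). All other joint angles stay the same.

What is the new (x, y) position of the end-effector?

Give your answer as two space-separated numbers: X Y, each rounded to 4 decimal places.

Answer: -12.1055 8.7578

Derivation:
joint[0] = (0.0000, 0.0000)  (base)
link 0: phi[0] = 175 = 175 deg
  cos(175 deg) = -0.9962, sin(175 deg) = 0.0872
  joint[1] = (0.0000, 0.0000) + 2.8 * (-0.9962, 0.0872) = (0.0000 + -2.7893, 0.0000 + 0.2440) = (-2.7893, 0.2440)
link 1: phi[1] = 175 + 165 = 340 deg
  cos(340 deg) = 0.9397, sin(340 deg) = -0.3420
  joint[2] = (-2.7893, 0.2440) + 6.3 * (0.9397, -0.3420) = (-2.7893 + 5.9201, 0.2440 + -2.1547) = (3.1307, -1.9107)
link 2: phi[2] = 175 + 165 + 165 = 505 deg
  cos(505 deg) = -0.8192, sin(505 deg) = 0.5736
  joint[3] = (3.1307, -1.9107) + 6.9 * (-0.8192, 0.5736) = (3.1307 + -5.6521, -1.9107 + 3.9577) = (-2.5214, 2.0470)
link 3: phi[3] = 175 + 165 + 165 + 0 = 505 deg
  cos(505 deg) = -0.8192, sin(505 deg) = 0.5736
  joint[4] = (-2.5214, 2.0470) + 11.7 * (-0.8192, 0.5736) = (-2.5214 + -9.5841, 2.0470 + 6.7108) = (-12.1055, 8.7578)
End effector: (-12.1055, 8.7578)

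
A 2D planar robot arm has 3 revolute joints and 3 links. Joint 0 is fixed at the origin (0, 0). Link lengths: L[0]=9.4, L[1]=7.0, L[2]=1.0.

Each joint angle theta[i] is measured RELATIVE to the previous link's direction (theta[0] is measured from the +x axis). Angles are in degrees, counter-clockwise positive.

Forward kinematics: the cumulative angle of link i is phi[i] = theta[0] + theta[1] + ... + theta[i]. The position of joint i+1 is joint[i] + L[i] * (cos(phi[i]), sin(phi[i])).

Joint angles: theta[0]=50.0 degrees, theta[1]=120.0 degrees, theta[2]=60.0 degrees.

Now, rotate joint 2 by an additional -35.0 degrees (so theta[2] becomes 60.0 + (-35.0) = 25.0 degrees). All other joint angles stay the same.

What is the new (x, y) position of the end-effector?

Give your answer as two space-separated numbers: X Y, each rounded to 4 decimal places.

joint[0] = (0.0000, 0.0000)  (base)
link 0: phi[0] = 50 = 50 deg
  cos(50 deg) = 0.6428, sin(50 deg) = 0.7660
  joint[1] = (0.0000, 0.0000) + 9.4 * (0.6428, 0.7660) = (0.0000 + 6.0422, 0.0000 + 7.2008) = (6.0422, 7.2008)
link 1: phi[1] = 50 + 120 = 170 deg
  cos(170 deg) = -0.9848, sin(170 deg) = 0.1736
  joint[2] = (6.0422, 7.2008) + 7 * (-0.9848, 0.1736) = (6.0422 + -6.8937, 7.2008 + 1.2155) = (-0.8515, 8.4164)
link 2: phi[2] = 50 + 120 + 25 = 195 deg
  cos(195 deg) = -0.9659, sin(195 deg) = -0.2588
  joint[3] = (-0.8515, 8.4164) + 1 * (-0.9659, -0.2588) = (-0.8515 + -0.9659, 8.4164 + -0.2588) = (-1.8174, 8.1575)
End effector: (-1.8174, 8.1575)

Answer: -1.8174 8.1575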